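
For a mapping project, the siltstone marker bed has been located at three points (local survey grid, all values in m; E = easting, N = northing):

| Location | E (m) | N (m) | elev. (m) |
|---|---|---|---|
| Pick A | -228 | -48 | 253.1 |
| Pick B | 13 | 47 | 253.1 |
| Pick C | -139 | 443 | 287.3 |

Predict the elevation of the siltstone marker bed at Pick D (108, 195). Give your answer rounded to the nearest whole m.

Let the plane be z = a·E + b·N + c.
Pick B−Pick A: 241a + 95b = 0;  Pick C−Pick A: 89a + 491b = 34.2.
Solving gives a = −0.02957, b = 0.07501.
Then c = 253.1 − a·-228 − b·-48 = 249.96.
At (108, 195): z = −3.2 + 14.6 + 249.96 = 261.4 m.

261 m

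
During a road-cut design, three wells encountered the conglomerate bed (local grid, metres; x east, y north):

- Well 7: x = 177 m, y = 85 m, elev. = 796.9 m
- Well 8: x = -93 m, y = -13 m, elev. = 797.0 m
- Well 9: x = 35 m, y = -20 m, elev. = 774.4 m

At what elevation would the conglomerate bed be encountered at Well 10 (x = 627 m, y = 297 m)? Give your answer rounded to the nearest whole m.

Let the plane be z = a·x + b·y + c.
Well 8−Well 7: −270a − 98b = 0.1;  Well 9−Well 7: −142a − 105b = −22.5.
Solving gives a = −0.15349, b = 0.42187.
Then c = 796.9 − a·177 − b·85 = 788.21.
At (627, 297): z = −96.2 + 125.3 + 788.21 = 817.3 m.

817 m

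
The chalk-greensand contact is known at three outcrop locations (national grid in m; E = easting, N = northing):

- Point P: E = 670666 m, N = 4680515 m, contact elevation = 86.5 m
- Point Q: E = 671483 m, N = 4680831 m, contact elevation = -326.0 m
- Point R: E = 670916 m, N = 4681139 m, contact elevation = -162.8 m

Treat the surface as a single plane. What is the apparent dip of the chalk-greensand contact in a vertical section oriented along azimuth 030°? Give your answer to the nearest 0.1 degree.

Let the plane be z = a·E + b·N + c.
Point Q−Point P: 817a + 316b = −412.5;  Point R−Point P: 250a + 624b = −249.3.
Solving gives a = −0.41462, b = −0.23341.
Unit vector along 030° is (sin 30°, cos 30°) = (0.5000, 0.8660).
Slope in that direction = a·(0.5000) + b·(0.8660) = −0.40944.
Apparent dip = arctan|0.40944| = 22.3° (true dip is 25.4°, so apparent ≤ true as expected).

22.3°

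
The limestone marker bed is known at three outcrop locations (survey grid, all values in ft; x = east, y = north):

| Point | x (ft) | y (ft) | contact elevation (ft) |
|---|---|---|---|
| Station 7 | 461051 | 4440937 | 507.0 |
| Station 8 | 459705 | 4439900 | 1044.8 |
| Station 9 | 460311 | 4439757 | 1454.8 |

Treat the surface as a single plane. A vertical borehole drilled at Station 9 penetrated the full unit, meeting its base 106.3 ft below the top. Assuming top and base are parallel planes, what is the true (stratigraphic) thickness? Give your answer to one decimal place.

Let the plane be z = a·x + b·y + c.
Station 8−Station 7: −1346a − 1037b = 537.8;  Station 9−Station 7: −740a − 1180b = 947.8.
Solving gives a = 0.42425, b = −1.06927.
|∇z| = √(a²+b²) = 1.15036, so dip δ = arctan(1.15036) = 49.00°.
True thickness = vertical thickness × cos δ = 106.3 × cos 49.00° = 69.7 ft.

69.7 ft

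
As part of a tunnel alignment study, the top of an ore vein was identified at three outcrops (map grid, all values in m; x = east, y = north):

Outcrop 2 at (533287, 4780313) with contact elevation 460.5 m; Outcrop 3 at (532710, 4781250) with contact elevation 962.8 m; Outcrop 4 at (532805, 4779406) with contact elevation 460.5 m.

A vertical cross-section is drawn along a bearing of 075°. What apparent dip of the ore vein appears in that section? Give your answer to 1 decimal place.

21.2°

Two edge vectors: Outcrop 2→Outcrop 3 = (-577, 937, 502.3), Outcrop 2→Outcrop 4 = (-482, -907, 0).
Normal n = (Outcrop 2→Outcrop 3) × (Outcrop 2→Outcrop 4) = (455586.1, -242108.6, 974973).
So ∂z/∂x = −n_x/n_z = −0.46728 and ∂z/∂y = −n_y/n_z = 0.24832.
Unit vector along 075° is (sin 75°, cos 75°) = (0.9659, 0.2588).
Slope in that direction = a·(0.9659) + b·(0.2588) = −0.38709.
Apparent dip = arctan|0.38709| = 21.2° (true dip is 27.9°, so apparent ≤ true as expected).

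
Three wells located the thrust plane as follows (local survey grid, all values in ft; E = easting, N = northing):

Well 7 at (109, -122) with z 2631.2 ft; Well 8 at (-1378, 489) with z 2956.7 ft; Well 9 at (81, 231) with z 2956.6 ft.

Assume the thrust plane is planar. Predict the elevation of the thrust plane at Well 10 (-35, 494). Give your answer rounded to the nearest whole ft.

Two edge vectors: Well 7→Well 8 = (-1487, 611, 325.5), Well 7→Well 9 = (-28, 353, 325.4).
Normal n = (Well 7→Well 8) × (Well 7→Well 9) = (83917.9, 474755.8, -507803).
So ∂z/∂E = −n_x/n_z = 0.16526 and ∂z/∂N = −n_y/n_z = 0.93492.
Intercept c from Well 7: 2631.2 − 18.01 + 114.06 = 2727.25.
At (-35, 494): z = −5.8 + 461.9 + 2727.25 = 3183.3 ft.

3183 ft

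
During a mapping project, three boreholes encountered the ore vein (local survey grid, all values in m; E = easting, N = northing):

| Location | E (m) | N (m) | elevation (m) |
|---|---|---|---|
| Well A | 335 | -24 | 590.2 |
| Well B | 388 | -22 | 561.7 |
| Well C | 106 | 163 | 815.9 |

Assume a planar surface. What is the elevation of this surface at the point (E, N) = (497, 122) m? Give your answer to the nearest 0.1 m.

576.4 m

Let the plane be z = a·E + b·N + c.
Well B−Well A: 53a + 2b = −28.5;  Well C−Well A: −229a + 187b = 225.7.
Solving gives a = −0.55752, b = 0.52422.
Then c = 590.2 − a·335 − b·-24 = 789.55.
At (497, 122): z = −277.1 + 64.0 + 789.55 = 576.4 m.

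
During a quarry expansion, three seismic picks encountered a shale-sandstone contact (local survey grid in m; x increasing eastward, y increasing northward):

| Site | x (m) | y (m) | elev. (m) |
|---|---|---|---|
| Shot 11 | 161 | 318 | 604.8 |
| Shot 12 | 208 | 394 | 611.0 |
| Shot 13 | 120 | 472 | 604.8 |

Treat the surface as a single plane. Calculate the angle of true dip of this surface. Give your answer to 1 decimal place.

Two edge vectors: Shot 11→Shot 12 = (47, 76, 6.2), Shot 11→Shot 13 = (-41, 154, 0).
Normal n = (Shot 11→Shot 12) × (Shot 11→Shot 13) = (-954.8, -254.2, 10354).
So ∂z/∂x = −n_x/n_z = 0.09222 and ∂z/∂y = −n_y/n_z = 0.02455.
Gradient magnitude |∇z| = √(a² + b²) = √(0.00850 + 0.00060) = 0.09543.
True dip = arctan(0.09543) = 5.5°, dipping toward WSW (azimuth ≈ 255°).

5.5°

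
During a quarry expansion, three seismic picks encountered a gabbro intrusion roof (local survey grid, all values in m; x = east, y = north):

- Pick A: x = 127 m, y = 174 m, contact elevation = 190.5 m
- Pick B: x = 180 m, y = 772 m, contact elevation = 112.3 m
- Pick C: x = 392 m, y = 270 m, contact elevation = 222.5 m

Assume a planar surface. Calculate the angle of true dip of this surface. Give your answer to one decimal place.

12.8°

Let the plane be z = a·x + b·y + c.
Pick B−Pick A: 53a + 598b = −78.2;  Pick C−Pick A: 265a + 96b = 32.
Solving gives a = 0.17370, b = −0.14616.
Gradient magnitude |∇z| = √(a² + b²) = √(0.03017 + 0.02136) = 0.22702.
True dip = arctan(0.22702) = 12.8°, dipping toward NW (azimuth ≈ 310°).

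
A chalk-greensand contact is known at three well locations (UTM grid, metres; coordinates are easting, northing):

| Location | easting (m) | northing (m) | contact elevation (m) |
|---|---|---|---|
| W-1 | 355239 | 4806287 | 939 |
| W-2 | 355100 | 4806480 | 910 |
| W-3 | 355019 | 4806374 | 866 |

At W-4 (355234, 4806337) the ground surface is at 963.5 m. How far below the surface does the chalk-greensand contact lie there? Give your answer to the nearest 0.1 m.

Let the plane be z = a·easting + b·northing + c.
W-2−W-1: −139a + 193b = −29;  W-3−W-1: −220a + 87b = −73.
Solving gives a = 0.380873975, b = 0.124049132.
Then c = 939 − a·355239 − b·4806287 = −730578.02.
At (355234, 4806337): z_contact = 135299.39 + 596221.93 − 730578.02 = 943.30 m.
Depth below ground = 963.5 − 943.30 = 20.2 m.

20.2 m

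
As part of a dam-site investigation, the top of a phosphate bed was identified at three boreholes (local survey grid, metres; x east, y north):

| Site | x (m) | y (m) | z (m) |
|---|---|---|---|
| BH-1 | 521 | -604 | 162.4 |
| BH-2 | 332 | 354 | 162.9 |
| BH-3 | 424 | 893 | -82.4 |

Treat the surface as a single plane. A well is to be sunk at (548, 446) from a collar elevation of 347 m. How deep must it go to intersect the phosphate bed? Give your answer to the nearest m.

Two edge vectors: BH-1→BH-2 = (-189, 958, 0.5), BH-1→BH-3 = (-97, 1497, -244.8).
Normal n = (BH-1→BH-2) × (BH-1→BH-3) = (-235266.9, -46315.7, -190007).
So ∂z/∂x = −n_x/n_z = −1.23820 and ∂z/∂y = −n_y/n_z = −0.24376.
Intercept c from BH-1: 162.4 + 645.10 − 147.23 = 660.27.
At (548, 446): z_contact = −678.5 − 108.7 + 660.27 = -127.0 m.
Depth below ground = 347 − (-127.0) = 474 m.

474 m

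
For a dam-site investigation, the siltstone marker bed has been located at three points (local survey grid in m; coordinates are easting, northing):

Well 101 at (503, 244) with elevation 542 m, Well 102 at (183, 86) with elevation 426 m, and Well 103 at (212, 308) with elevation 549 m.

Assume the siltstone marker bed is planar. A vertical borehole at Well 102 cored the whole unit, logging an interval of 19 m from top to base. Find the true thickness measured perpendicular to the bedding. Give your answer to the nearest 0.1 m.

16.6 m

Two edge vectors: Well 101→Well 102 = (-320, -158, -116), Well 101→Well 103 = (-291, 64, 7).
Normal n = (Well 101→Well 102) × (Well 101→Well 103) = (6318, 35996, -66458).
So ∂z/∂easting = −n_x/n_z = 0.09507 and ∂z/∂northing = −n_y/n_z = 0.54164.
|∇z| = √(a²+b²) = 0.54992, so dip δ = arctan(0.54992) = 28.81°.
True thickness = vertical thickness × cos δ = 19 × cos 28.81° = 16.6 m.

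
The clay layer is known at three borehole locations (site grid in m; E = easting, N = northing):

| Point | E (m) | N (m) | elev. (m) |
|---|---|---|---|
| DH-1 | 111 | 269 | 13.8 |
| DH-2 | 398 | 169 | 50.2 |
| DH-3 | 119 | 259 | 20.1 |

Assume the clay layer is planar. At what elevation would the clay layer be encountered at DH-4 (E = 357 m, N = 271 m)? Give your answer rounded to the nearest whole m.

-19 m

Two edge vectors: DH-1→DH-2 = (287, -100, 36.4), DH-1→DH-3 = (8, -10, 6.3).
Normal n = (DH-1→DH-2) × (DH-1→DH-3) = (-266, -1516.9, -2070).
So ∂z/∂E = −n_x/n_z = −0.12850 and ∂z/∂N = −n_y/n_z = −0.73280.
Intercept c from DH-1: 13.8 + 14.26 + 197.12 = 225.19.
At (357, 271): z = −45.9 − 198.6 + 225.19 = -19.3 m.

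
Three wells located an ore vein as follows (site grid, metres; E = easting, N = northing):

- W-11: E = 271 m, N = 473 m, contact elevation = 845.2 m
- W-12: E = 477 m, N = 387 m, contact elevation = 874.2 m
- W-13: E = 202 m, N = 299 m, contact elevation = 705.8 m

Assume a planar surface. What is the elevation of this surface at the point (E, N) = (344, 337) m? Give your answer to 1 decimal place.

788.0 m

Two edge vectors: W-11→W-12 = (206, -86, 29), W-11→W-13 = (-69, -174, -139.4).
Normal n = (W-11→W-12) × (W-11→W-13) = (17034.4, 26715.4, -41778).
So ∂z/∂E = −n_x/n_z = 0.40774 and ∂z/∂N = −n_y/n_z = 0.63946.
Intercept c from W-11: 845.2 − 110.50 − 302.47 = 432.24.
At (344, 337): z = 140.3 + 215.5 + 432.24 = 788.0 m.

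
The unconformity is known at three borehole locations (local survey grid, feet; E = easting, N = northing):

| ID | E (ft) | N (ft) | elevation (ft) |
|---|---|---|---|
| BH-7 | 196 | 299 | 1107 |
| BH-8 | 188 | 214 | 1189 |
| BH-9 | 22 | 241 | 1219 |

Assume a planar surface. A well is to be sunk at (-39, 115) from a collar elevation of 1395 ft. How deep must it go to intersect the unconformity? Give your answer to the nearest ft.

38 ft

Two edge vectors: BH-7→BH-8 = (-8, -85, 82), BH-7→BH-9 = (-174, -58, 112).
Normal n = (BH-7→BH-8) × (BH-7→BH-9) = (-4764, -13372, -14326).
So ∂z/∂E = −n_x/n_z = −0.33254 and ∂z/∂N = −n_y/n_z = −0.93341.
Intercept c from BH-7: 1107 + 65.18 + 279.09 = 1451.27.
At (-39, 115): z_contact = 13.0 − 107.3 + 1451.27 = 1356.9 ft.
Depth below ground = 1395 − 1356.9 = 38 ft.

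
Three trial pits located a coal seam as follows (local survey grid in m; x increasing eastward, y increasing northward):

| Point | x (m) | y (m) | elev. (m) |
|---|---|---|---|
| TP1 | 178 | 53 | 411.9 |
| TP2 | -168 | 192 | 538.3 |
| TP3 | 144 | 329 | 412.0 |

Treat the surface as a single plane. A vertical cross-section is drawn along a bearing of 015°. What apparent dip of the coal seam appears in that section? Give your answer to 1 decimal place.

8.2°

Let the plane be z = a·x + b·y + c.
TP2−TP1: −346a + 139b = 126.4;  TP3−TP1: −34a + 276b = 0.1.
Solving gives a = −0.38419, b = −0.04696.
Unit vector along 015° is (sin 15°, cos 15°) = (0.2588, 0.9659).
Slope in that direction = a·(0.2588) + b·(0.9659) = −0.14480.
Apparent dip = arctan|0.14480| = 8.2° (true dip is 21.2°, so apparent ≤ true as expected).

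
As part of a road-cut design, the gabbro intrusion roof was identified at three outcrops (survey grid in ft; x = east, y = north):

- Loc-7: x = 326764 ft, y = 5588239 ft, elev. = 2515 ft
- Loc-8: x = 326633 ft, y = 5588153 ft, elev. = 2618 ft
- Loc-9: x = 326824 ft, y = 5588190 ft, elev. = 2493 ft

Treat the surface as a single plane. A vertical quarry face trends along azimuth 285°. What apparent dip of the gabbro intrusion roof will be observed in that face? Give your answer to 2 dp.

Two edge vectors: Loc-7→Loc-8 = (-131, -86, 103), Loc-7→Loc-9 = (60, -49, -22).
Normal n = (Loc-7→Loc-8) × (Loc-7→Loc-9) = (6939, 3298, 11579).
So ∂z/∂x = −n_x/n_z = −0.59927 and ∂z/∂y = −n_y/n_z = −0.28483.
Unit vector along 285° is (sin 285°, cos 285°) = (-0.9659, 0.2588).
Slope in that direction = a·(-0.9659) + b·(0.2588) = 0.50514.
Apparent dip = arctan|0.50514| = 26.80° (true dip is 33.6°, so apparent ≤ true as expected).

26.80°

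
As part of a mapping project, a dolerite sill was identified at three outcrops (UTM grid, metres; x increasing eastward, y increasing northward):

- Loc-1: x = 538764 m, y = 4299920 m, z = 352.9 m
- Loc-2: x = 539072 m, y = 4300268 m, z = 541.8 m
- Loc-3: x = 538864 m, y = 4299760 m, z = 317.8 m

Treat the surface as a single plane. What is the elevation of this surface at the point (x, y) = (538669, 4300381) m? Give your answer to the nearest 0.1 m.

495.4 m

Two edge vectors: Loc-1→Loc-2 = (308, 348, 188.9), Loc-1→Loc-3 = (100, -160, -35.1).
Normal n = (Loc-1→Loc-2) × (Loc-1→Loc-3) = (18009.2, 29700.8, -84080).
So ∂z/∂x = −n_x/n_z = 0.214191246 and ∂z/∂y = −n_y/n_z = 0.353244529.
Intercept c from Loc-1: 352.9 − 115398.53 − 1518923.22 = −1633968.85.
At (538669, 4300381): z = 115378.2 + 1519086.1 − 1633968.85 = 495.4 m.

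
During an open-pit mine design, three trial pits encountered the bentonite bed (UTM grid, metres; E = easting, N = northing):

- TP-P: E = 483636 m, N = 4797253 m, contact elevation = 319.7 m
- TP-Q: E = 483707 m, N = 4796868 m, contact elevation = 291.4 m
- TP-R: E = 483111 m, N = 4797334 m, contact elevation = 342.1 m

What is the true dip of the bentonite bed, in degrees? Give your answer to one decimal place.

Let the plane be z = a·E + b·N + c.
TP-Q−TP-P: 71a − 385b = −28.3;  TP-R−TP-P: −525a + 81b = 22.4.
Solving gives a = −0.03224, b = 0.06756.
Gradient magnitude |∇z| = √(a² + b²) = √(0.00104 + 0.00456) = 0.07486.
True dip = arctan(0.07486) = 4.3°, dipping toward SSE (azimuth ≈ 154°).

4.3°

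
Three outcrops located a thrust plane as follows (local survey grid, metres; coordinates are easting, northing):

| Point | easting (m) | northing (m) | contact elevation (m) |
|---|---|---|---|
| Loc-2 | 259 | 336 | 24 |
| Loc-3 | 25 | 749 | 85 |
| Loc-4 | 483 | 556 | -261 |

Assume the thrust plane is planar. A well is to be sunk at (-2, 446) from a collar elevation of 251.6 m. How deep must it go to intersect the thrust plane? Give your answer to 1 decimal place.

30.4 m

Two edge vectors: Loc-2→Loc-3 = (-234, 413, 61), Loc-2→Loc-4 = (224, 220, -285).
Normal n = (Loc-2→Loc-3) × (Loc-2→Loc-4) = (-131125, -53026, -143992).
So ∂z/∂easting = −n_x/n_z = −0.91064 and ∂z/∂northing = −n_y/n_z = −0.36826.
Intercept c from Loc-2: 24 + 235.86 + 123.73 = 383.59.
At (-2, 446): z_contact = 1.82 − 164.24 + 383.59 = 221.17 m.
Depth below ground = 251.6 − 221.17 = 30.4 m.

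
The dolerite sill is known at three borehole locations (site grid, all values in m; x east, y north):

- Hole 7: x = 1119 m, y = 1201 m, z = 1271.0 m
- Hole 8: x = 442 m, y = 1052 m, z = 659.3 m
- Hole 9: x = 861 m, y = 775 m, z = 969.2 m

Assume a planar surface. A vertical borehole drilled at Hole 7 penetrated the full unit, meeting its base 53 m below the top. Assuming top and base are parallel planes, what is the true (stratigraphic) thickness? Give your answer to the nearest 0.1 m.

39.7 m

Two edge vectors: Hole 7→Hole 8 = (-677, -149, -611.7), Hole 7→Hole 9 = (-258, -426, -301.8).
Normal n = (Hole 7→Hole 8) × (Hole 7→Hole 9) = (-215616, -46500, 249960).
So ∂z/∂x = −n_x/n_z = 0.86260 and ∂z/∂y = −n_y/n_z = 0.18603.
|∇z| = √(a²+b²) = 0.88243, so dip δ = arctan(0.88243) = 41.43°.
True thickness = vertical thickness × cos δ = 53 × cos 41.43° = 39.7 m.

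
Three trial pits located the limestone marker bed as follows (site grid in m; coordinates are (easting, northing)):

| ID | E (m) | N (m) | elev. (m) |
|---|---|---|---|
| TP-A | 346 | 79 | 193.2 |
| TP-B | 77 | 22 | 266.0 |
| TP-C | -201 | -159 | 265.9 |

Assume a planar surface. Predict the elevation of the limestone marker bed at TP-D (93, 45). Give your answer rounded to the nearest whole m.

274 m

Let the plane be z = a·E + b·N + c.
TP-B−TP-A: −269a − 57b = 72.8;  TP-C−TP-A: −547a − 238b = 72.7.
Solving gives a = −0.40138, b = 0.61704.
Then c = 193.2 − a·346 − b·79 = 283.33.
At (93, 45): z = −37.3 + 27.8 + 283.33 = 273.8 m.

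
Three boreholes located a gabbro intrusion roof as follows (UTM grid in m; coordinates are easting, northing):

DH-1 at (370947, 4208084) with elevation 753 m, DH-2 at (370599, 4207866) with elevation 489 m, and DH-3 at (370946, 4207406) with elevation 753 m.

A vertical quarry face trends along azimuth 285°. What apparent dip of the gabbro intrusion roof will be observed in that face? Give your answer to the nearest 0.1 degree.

Two edge vectors: DH-1→DH-2 = (-348, -218, -264), DH-1→DH-3 = (-1, -678, 0).
Normal n = (DH-1→DH-2) × (DH-1→DH-3) = (-178992, 264, 235726).
So ∂z/∂easting = −n_x/n_z = 0.75932 and ∂z/∂northing = −n_y/n_z = −0.00112.
Unit vector along 285° is (sin 285°, cos 285°) = (-0.9659, 0.2588).
Slope in that direction = a·(-0.9659) + b·(0.2588) = −0.73374.
Apparent dip = arctan|0.73374| = 36.3° (true dip is 37.2°, so apparent ≤ true as expected).

36.3°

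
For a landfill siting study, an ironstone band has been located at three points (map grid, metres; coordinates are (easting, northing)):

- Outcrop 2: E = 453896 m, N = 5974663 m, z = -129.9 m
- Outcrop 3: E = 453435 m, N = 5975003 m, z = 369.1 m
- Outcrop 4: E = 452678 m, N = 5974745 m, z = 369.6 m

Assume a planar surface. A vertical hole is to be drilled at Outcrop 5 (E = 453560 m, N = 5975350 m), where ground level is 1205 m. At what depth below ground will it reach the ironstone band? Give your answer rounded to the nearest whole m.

531 m

Two edge vectors: Outcrop 2→Outcrop 3 = (-461, 340, 499), Outcrop 2→Outcrop 4 = (-1218, 82, 499.5).
Normal n = (Outcrop 2→Outcrop 3) × (Outcrop 2→Outcrop 4) = (128912, -377512.5, 376318).
So ∂z/∂E = −n_x/n_z = −0.34256134 and ∂z/∂N = −n_y/n_z = 1.00317418.
Intercept c from Outcrop 2: -129.9 + 155487.22 − 5993627.64 = −5838270.31.
At (453560, 5975350): z_contact = −155372.1 + 5994316.8 − 5838270.31 = 674.4 m.
Depth below ground = 1205 − 674.4 = 531 m.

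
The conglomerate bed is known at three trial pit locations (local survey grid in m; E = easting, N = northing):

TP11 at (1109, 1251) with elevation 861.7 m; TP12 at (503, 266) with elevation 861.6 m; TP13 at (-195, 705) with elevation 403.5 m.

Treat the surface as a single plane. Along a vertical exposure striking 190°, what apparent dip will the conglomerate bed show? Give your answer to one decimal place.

11.6°

Two edge vectors: TP11→TP12 = (-606, -985, -0.1), TP11→TP13 = (-1304, -546, -458.2).
Normal n = (TP11→TP12) × (TP11→TP13) = (451272.4, -277538.8, -953564).
So ∂z/∂E = −n_x/n_z = 0.47325 and ∂z/∂N = −n_y/n_z = −0.29105.
Unit vector along 190° is (sin 190°, cos 190°) = (-0.1736, -0.9848).
Slope in that direction = a·(-0.1736) + b·(-0.9848) = 0.20445.
Apparent dip = arctan|0.20445| = 11.6° (true dip is 29.1°, so apparent ≤ true as expected).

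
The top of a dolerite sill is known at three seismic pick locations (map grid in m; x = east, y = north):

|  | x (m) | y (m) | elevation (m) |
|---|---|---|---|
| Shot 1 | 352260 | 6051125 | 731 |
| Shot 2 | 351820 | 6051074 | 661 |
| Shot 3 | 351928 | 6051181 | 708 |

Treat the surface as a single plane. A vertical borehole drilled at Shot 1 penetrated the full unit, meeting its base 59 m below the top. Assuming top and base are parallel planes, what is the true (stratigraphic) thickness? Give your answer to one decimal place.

55.9 m

Two edge vectors: Shot 1→Shot 2 = (-440, -51, -70), Shot 1→Shot 3 = (-332, 56, -23).
Normal n = (Shot 1→Shot 2) × (Shot 1→Shot 3) = (5093, 13120, -41572).
So ∂z/∂x = −n_x/n_z = 0.12251 and ∂z/∂y = −n_y/n_z = 0.31560.
|∇z| = √(a²+b²) = 0.33854, so dip δ = arctan(0.33854) = 18.70°.
True thickness = vertical thickness × cos δ = 59 × cos 18.70° = 55.9 m.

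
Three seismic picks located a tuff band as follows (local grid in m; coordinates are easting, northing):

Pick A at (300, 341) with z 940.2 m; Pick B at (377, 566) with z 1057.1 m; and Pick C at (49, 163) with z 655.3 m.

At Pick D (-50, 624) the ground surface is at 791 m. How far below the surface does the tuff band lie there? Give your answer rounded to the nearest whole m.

156 m

Two edge vectors: Pick A→Pick B = (77, 225, 116.9), Pick A→Pick C = (-251, -178, -284.9).
Normal n = (Pick A→Pick B) × (Pick A→Pick C) = (-43294.3, -7404.6, 42769).
So ∂z/∂easting = −n_x/n_z = 1.01228 and ∂z/∂northing = −n_y/n_z = 0.17313.
Intercept c from Pick A: 940.2 − 303.68 − 59.04 = 577.48.
At (-50, 624): z_contact = −50.6 + 108.0 + 577.48 = 634.9 m.
Depth below ground = 791 − 634.9 = 156 m.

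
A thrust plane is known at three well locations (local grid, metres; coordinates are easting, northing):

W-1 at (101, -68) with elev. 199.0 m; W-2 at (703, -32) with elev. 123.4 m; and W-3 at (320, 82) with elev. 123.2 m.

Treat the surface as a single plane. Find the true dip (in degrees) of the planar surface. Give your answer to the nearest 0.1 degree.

Let the plane be z = a·easting + b·northing + c.
W-2−W-1: 602a + 36b = −75.6;  W-3−W-1: 219a + 150b = −75.8.
Solving gives a = −0.10448, b = −0.35279.
Gradient magnitude |∇z| = √(a² + b²) = √(0.01092 + 0.12446) = 0.36793.
True dip = arctan(0.36793) = 20.2°, dipping toward NNE (azimuth ≈ 016°).

20.2°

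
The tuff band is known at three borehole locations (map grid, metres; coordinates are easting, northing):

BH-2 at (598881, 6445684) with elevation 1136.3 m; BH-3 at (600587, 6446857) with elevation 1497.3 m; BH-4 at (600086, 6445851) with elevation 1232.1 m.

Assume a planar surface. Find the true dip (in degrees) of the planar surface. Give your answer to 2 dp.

13.77°

Two edge vectors: BH-2→BH-3 = (1706, 1173, 361), BH-2→BH-4 = (1205, 167, 95.8).
Normal n = (BH-2→BH-3) × (BH-2→BH-4) = (52086.4, 271570.2, -1128563).
So ∂z/∂easting = −n_x/n_z = 0.04615 and ∂z/∂northing = −n_y/n_z = 0.24063.
Gradient magnitude |∇z| = √(a² + b²) = √(0.00213 + 0.05790) = 0.24502.
True dip = arctan(0.24502) = 13.77°, dipping toward S (azimuth ≈ 191°).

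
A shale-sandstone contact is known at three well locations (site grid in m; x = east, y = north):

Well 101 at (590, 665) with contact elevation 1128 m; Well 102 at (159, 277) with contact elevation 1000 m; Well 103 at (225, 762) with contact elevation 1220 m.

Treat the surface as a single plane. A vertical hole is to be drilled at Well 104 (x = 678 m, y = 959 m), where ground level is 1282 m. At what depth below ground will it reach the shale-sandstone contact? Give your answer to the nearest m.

27 m

Let the plane be z = a·x + b·y + c.
Well 102−Well 101: −431a − 388b = −128;  Well 103−Well 101: −365a + 97b = 92.
Solving gives a = −0.12692, b = 0.47088.
Then c = 1128 − a·590 − b·665 = 889.75.
At (678, 959): z_contact = −86.0 + 451.6 + 889.75 = 1255.3 m.
Depth below ground = 1282 − 1255.3 = 27 m.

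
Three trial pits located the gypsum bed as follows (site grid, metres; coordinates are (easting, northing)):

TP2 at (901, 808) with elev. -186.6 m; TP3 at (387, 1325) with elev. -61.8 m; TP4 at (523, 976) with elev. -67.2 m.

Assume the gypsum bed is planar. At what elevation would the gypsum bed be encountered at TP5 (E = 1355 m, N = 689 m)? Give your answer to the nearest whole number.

Let the plane be z = a·E + b·N + c.
TP3−TP2: −514a + 517b = 124.8;  TP4−TP2: −378a + 168b = 119.4.
Solving gives a = −0.37372, b = −0.13016.
Then c = -186.6 − a·901 − b·808 = 255.29.
At (1355, 689): z = −506.4 − 89.7 + 255.29 = -340.8 m.

-341 m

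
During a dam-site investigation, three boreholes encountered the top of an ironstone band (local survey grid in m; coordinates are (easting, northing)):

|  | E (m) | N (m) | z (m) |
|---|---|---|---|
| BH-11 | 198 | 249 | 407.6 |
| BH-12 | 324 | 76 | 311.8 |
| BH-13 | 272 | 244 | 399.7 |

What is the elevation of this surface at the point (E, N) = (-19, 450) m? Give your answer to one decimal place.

Two edge vectors: BH-11→BH-12 = (126, -173, -95.8), BH-11→BH-13 = (74, -5, -7.9).
Normal n = (BH-11→BH-12) × (BH-11→BH-13) = (887.7, -6093.8, 12172).
So ∂z/∂E = −n_x/n_z = −0.07293 and ∂z/∂N = −n_y/n_z = 0.50064.
Intercept c from BH-11: 407.6 + 14.44 − 124.66 = 297.38.
At (-19, 450): z = 1.4 + 225.3 + 297.38 = 524.1 m.

524.1 m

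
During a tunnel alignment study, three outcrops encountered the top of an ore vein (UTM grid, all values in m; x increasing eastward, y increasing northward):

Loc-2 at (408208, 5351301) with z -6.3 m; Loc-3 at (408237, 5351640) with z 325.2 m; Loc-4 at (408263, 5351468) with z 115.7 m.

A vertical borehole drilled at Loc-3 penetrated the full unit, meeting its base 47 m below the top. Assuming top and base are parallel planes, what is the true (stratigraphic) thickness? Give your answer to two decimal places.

Let the plane be z = a·x + b·y + c.
Loc-3−Loc-2: 29a + 339b = 331.5;  Loc-4−Loc-2: 55a + 167b = 122.
Solving gives a = −1.01453, b = 1.06466.
|∇z| = √(a²+b²) = 1.47064, so dip δ = arctan(1.47064) = 55.79°.
True thickness = vertical thickness × cos δ = 47 × cos 55.79° = 26.43 m.

26.43 m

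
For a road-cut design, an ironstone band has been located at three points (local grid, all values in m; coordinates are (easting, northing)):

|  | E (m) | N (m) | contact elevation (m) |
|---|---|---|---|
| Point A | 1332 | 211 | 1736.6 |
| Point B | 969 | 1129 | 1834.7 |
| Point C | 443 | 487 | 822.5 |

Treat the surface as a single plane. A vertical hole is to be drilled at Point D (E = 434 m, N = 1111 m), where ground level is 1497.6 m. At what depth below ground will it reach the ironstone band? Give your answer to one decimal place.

320.8 m

Two edge vectors: Point A→Point B = (-363, 918, 98.1), Point A→Point C = (-889, 276, -914.1).
Normal n = (Point A→Point B) × (Point A→Point C) = (-866219.4, -419029.2, 715914).
So ∂z/∂E = −n_x/n_z = 1.209949 and ∂z/∂N = −n_y/n_z = 0.585307.
Intercept c from Point A: 1736.6 − 1611.65 − 123.50 = 1.45.
At (434, 1111): z_contact = 525.12 + 650.28 + 1.45 = 1176.84 m.
Depth below ground = 1497.6 − 1176.84 = 320.8 m.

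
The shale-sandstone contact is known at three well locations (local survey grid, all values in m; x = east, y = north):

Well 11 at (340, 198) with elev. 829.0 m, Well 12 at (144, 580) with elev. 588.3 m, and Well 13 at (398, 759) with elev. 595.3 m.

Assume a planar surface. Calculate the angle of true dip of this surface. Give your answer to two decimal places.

29.67°

Let the plane be z = a·x + b·y + c.
Well 12−Well 11: −196a + 382b = −240.7;  Well 13−Well 11: 58a + 561b = −233.7.
Solving gives a = 0.34637, b = −0.45239.
Gradient magnitude |∇z| = √(a² + b²) = √(0.11997 + 0.20465) = 0.56976.
True dip = arctan(0.56976) = 29.67°, dipping toward NW (azimuth ≈ 323°).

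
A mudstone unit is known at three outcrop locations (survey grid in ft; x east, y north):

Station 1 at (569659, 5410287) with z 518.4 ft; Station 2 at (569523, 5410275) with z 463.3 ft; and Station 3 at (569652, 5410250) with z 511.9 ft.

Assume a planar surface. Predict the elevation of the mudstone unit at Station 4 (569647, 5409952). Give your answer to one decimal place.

Two edge vectors: Station 1→Station 2 = (-136, -12, -55.1), Station 1→Station 3 = (-7, -37, -6.5).
Normal n = (Station 1→Station 2) × (Station 1→Station 3) = (-1960.7, -498.3, 4948).
So ∂z/∂x = −n_x/n_z = 0.396261116 and ∂z/∂y = −n_y/n_z = 0.100707357.
Intercept c from Station 1: 518.4 − 225733.71 − 544855.70 = −770071.01.
At (569647, 5409952): z = 225729.0 + 544822.0 − 770071.01 = 479.9 ft.

479.9 ft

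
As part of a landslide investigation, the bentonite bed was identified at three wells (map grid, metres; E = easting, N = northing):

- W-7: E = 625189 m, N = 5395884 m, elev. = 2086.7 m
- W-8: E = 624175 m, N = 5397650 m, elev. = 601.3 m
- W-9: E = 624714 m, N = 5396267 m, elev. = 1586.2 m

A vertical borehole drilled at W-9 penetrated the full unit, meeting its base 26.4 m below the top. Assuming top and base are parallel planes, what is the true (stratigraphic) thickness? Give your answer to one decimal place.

Two edge vectors: W-7→W-8 = (-1014, 1766, -1485.4), W-7→W-9 = (-475, 383, -500.5).
Normal n = (W-7→W-8) × (W-7→W-9) = (-314974.8, 198058, 450488).
So ∂z/∂E = −n_x/n_z = 0.69919 and ∂z/∂N = −n_y/n_z = −0.43965.
|∇z| = √(a²+b²) = 0.82593, so dip δ = arctan(0.82593) = 39.55°.
True thickness = vertical thickness × cos δ = 26.4 × cos 39.55° = 20.4 m.

20.4 m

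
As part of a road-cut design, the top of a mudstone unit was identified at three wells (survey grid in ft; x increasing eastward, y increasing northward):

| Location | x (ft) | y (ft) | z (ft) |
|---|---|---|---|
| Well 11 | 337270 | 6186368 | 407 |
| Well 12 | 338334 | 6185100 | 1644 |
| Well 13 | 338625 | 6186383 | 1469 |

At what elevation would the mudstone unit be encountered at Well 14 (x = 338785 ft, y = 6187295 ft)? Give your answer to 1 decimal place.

Two edge vectors: Well 11→Well 12 = (1064, -1268, 1237), Well 11→Well 13 = (1355, 15, 1062).
Normal n = (Well 11→Well 12) × (Well 11→Well 13) = (-1365171, 546167, 1734100).
So ∂z/∂x = −n_x/n_z = 0.787250447 and ∂z/∂y = −n_y/n_z = −0.314957038.
Intercept c from Well 11: 407 − 265515.96 + 1948440.14 = 1683331.18.
At (338785, 6187295): z = 266708.6 − 1948732.1 + 1683331.18 = 1307.7 ft.

1307.7 ft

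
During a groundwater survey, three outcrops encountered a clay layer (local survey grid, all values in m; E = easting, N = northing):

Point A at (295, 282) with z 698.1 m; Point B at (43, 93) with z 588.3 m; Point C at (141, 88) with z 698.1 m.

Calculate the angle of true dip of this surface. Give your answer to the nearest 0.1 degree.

54.0°

Let the plane be z = a·E + b·N + c.
Point B−Point A: −252a − 189b = −109.8;  Point C−Point A: −154a − 194b = 0.
Solving gives a = 1.07680, b = −0.85478.
Gradient magnitude |∇z| = √(a² + b²) = √(1.15949 + 0.73064) = 1.37482.
True dip = arctan(1.37482) = 54.0°, dipping toward NW (azimuth ≈ 308°).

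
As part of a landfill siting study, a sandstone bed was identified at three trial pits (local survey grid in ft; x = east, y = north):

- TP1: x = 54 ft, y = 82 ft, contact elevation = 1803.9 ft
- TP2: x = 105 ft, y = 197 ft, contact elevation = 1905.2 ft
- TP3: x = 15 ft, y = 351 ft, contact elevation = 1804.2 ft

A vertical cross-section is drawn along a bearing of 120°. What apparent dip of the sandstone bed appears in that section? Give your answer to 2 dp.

49.86°

Let the plane be z = a·x + b·y + c.
TP2−TP1: 51a + 115b = 101.3;  TP3−TP1: −39a + 269b = 0.3.
Solving gives a = 1.49501, b = 0.21786.
Unit vector along 120° is (sin 120°, cos 120°) = (0.8660, -0.5000).
Slope in that direction = a·(0.8660) + b·(-0.5000) = 1.18579.
Apparent dip = arctan|1.18579| = 49.86° (true dip is 56.5°, so apparent ≤ true as expected).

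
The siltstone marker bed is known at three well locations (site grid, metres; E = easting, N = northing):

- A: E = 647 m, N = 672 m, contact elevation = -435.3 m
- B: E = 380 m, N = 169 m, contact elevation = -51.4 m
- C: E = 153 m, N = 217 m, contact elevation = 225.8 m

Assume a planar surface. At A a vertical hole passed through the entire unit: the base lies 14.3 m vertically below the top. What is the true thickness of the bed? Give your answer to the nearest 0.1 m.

8.9 m

Two edge vectors: A→B = (-267, -503, 383.9), A→C = (-494, -455, 661.1).
Normal n = (A→B) × (A→C) = (-157858.8, -13132.9, -126997).
So ∂z/∂E = −n_x/n_z = −1.24301 and ∂z/∂N = −n_y/n_z = −0.10341.
|∇z| = √(a²+b²) = 1.24731, so dip δ = arctan(1.24731) = 51.28°.
True thickness = vertical thickness × cos δ = 14.3 × cos 51.28° = 8.9 m.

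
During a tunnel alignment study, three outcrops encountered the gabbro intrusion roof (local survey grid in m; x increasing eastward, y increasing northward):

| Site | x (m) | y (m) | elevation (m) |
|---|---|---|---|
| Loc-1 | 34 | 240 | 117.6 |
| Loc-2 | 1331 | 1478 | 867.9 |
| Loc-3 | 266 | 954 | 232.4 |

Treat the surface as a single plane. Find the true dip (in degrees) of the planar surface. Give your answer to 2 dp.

31.69°

Two edge vectors: Loc-1→Loc-2 = (1297, 1238, 750.3), Loc-1→Loc-3 = (232, 714, 114.8).
Normal n = (Loc-1→Loc-2) × (Loc-1→Loc-3) = (-393591.8, 25174, 638842).
So ∂z/∂x = −n_x/n_z = 0.61610 and ∂z/∂y = −n_y/n_z = −0.03941.
Gradient magnitude |∇z| = √(a² + b²) = √(0.37958 + 0.00155) = 0.61736.
True dip = arctan(0.61736) = 31.69°, dipping toward W (azimuth ≈ 274°).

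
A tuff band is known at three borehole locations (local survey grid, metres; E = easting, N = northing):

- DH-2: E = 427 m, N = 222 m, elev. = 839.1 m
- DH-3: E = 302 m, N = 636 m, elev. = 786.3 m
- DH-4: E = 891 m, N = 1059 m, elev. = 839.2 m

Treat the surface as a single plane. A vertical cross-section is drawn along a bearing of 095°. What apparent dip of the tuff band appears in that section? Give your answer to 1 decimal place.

8.9°

Two edge vectors: DH-2→DH-3 = (-125, 414, -52.8), DH-2→DH-4 = (464, 837, 0.1).
Normal n = (DH-2→DH-3) × (DH-2→DH-4) = (44235, -24486.7, -296721).
So ∂z/∂E = −n_x/n_z = 0.14908 and ∂z/∂N = −n_y/n_z = −0.08252.
Unit vector along 095° is (sin 95°, cos 95°) = (0.9962, -0.0872).
Slope in that direction = a·(0.9962) + b·(-0.0872) = 0.15570.
Apparent dip = arctan|0.15570| = 8.9° (true dip is 9.7°, so apparent ≤ true as expected).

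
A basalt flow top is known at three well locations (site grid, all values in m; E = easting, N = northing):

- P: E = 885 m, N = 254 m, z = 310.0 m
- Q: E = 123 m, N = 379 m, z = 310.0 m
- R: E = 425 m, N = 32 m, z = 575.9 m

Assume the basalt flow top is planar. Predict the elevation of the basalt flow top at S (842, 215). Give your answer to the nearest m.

351 m

Two edge vectors: P→Q = (-762, 125, 0), P→R = (-460, -222, 265.9).
Normal n = (P→Q) × (P→R) = (33237.5, 202615.8, 226664).
So ∂z/∂E = −n_x/n_z = −0.14664 and ∂z/∂N = −n_y/n_z = −0.89390.
Intercept c from P: 310 + 129.77 + 227.05 = 666.83.
At (842, 215): z = −123.5 − 192.2 + 666.83 = 351.2 m.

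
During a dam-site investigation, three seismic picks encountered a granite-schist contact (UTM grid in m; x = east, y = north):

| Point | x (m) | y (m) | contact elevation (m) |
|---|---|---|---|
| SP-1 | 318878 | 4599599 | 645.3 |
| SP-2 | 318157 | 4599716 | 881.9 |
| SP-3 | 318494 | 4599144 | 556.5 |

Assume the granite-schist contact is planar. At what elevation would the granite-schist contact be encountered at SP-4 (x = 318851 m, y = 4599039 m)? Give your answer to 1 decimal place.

419.8 m

Two edge vectors: SP-1→SP-2 = (-721, 117, 236.6), SP-1→SP-3 = (-384, -455, -88.8).
Normal n = (SP-1→SP-2) × (SP-1→SP-3) = (97263.4, -154879.2, 372983).
So ∂z/∂x = −n_x/n_z = −0.260771671 and ∂z/∂y = −n_y/n_z = 0.415244663.
Intercept c from SP-1: 645.3 + 83154.35 − 1909958.93 = −1826159.29.
At (318851, 4599039): z = −83147.3 + 1909726.4 − 1826159.29 = 419.8 m.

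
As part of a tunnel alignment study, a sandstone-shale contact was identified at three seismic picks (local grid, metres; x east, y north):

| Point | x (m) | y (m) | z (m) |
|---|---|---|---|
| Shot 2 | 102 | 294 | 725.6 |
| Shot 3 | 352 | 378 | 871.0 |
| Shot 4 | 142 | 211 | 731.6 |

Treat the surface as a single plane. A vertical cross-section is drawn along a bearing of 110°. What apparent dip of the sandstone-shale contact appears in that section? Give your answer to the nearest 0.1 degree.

Let the plane be z = a·x + b·y + c.
Shot 3−Shot 2: 250a + 84b = 145.4;  Shot 4−Shot 2: 40a − 83b = 6.
Solving gives a = 0.52145, b = 0.17901.
Unit vector along 110° is (sin 110°, cos 110°) = (0.9397, -0.3420).
Slope in that direction = a·(0.9397) + b·(-0.3420) = 0.42878.
Apparent dip = arctan|0.42878| = 23.2° (true dip is 28.9°, so apparent ≤ true as expected).

23.2°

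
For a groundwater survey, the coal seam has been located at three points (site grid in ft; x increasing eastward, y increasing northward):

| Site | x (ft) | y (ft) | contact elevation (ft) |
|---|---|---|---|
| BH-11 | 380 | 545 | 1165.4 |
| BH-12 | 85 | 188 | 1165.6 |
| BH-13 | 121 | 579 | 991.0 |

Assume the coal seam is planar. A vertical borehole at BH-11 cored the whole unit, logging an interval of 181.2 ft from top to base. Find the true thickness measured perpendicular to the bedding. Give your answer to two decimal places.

142.30 ft

Two edge vectors: BH-11→BH-12 = (-295, -357, 0.2), BH-11→BH-13 = (-259, 34, -174.4).
Normal n = (BH-11→BH-12) × (BH-11→BH-13) = (62254, -51499.8, -102493).
So ∂z/∂x = −n_x/n_z = 0.60740 and ∂z/∂y = −n_y/n_z = −0.50247.
|∇z| = √(a²+b²) = 0.78830, so dip δ = arctan(0.78830) = 38.25°.
True thickness = vertical thickness × cos δ = 181.2 × cos 38.25° = 142.30 ft.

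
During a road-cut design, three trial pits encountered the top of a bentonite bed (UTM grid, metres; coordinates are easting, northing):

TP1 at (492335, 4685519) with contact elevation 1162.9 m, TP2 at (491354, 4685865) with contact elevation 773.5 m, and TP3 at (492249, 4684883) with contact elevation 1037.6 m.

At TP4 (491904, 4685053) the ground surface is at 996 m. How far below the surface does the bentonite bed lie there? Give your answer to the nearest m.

Let the plane be z = a·easting + b·northing + c.
TP2−TP1: −981a + 346b = −389.4;  TP3−TP1: −86a − 636b = −125.3.
Solving gives a = 0.44519606, b = 0.13681311.
Then c = 1162.9 − a·492335 − b·4685519 = −859063.13.
At (491904, 4685053): z_contact = 218993.7 + 640976.7 − 859063.13 = 907.3 m.
Depth below ground = 996 − 907.3 = 89 m.

89 m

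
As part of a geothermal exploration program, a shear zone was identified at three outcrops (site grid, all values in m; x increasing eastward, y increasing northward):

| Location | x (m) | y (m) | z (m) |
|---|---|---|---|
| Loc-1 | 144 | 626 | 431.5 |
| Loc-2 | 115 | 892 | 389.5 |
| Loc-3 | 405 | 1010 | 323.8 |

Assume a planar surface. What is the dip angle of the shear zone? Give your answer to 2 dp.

13.17°

Two edge vectors: Loc-1→Loc-2 = (-29, 266, -42), Loc-1→Loc-3 = (261, 384, -107.7).
Normal n = (Loc-1→Loc-2) × (Loc-1→Loc-3) = (-12520.2, -14085.3, -80562).
So ∂z/∂x = −n_x/n_z = −0.15541 and ∂z/∂y = −n_y/n_z = −0.17484.
Gradient magnitude |∇z| = √(a² + b²) = √(0.02415 + 0.03057) = 0.23392.
True dip = arctan(0.23392) = 13.17°, dipping toward NE (azimuth ≈ 042°).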